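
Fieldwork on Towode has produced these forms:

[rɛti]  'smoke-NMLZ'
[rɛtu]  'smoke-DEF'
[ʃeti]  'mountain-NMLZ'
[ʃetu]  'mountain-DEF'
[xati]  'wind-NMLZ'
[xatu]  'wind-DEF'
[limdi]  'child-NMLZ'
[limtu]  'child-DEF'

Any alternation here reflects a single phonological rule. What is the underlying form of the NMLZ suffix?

/-di/

The NMLZ suffix surfaces as [-di] and [-ti], depending on the final segment of the stem.
The DEF suffix, which begins with [t], is invariant after every stem; so [t] is not altered by any rule here.
So the underlying form is /-di/, and voiced stops become voiceless after a vowel.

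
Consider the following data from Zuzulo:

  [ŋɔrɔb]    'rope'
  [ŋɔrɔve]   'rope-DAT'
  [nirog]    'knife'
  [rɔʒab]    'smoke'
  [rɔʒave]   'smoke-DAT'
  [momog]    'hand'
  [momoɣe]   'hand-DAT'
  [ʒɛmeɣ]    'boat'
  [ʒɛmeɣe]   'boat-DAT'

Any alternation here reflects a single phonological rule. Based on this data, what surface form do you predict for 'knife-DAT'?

In [momog] and [momoɣe] the final segment of 'hand' alternates: [g] ~ [ɣ].
Compare 'boat', with invariant [ɣ] in [ʒɛmeɣ] and [ʒɛmeɣe]: an analysis with underlying /ɣ/ and a rule producing [g] in isolation would wrongly predict alternation here too.
The alternation reflects intervocalic spirantization: voiced stops become fricatives between vowels. /g/ is underlying.
The one attested form of 'knife', [nirog], shows underlying /nirog/. Applying the same rule between vowels gives [niroɣe].

[niroɣe]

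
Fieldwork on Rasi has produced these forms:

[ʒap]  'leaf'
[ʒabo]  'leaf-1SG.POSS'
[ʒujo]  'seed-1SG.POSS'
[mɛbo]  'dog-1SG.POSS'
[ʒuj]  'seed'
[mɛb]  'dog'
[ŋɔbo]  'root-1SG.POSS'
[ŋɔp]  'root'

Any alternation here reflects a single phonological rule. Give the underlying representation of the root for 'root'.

In [ŋɔp] and [ŋɔbo] the final segment of 'root' alternates: [p] ~ [b].
Compare 'dog', with invariant [b] in [mɛb] and [mɛbo]: an analysis with underlying /b/ and a rule producing [p] in isolation would wrongly predict alternation here too.
Therefore /p/ is basic and [b] is derived by intervocalic voicing (voiceless stops become voiced between vowels).
The underlying form of 'root' is therefore /ŋɔp/.

/ŋɔp/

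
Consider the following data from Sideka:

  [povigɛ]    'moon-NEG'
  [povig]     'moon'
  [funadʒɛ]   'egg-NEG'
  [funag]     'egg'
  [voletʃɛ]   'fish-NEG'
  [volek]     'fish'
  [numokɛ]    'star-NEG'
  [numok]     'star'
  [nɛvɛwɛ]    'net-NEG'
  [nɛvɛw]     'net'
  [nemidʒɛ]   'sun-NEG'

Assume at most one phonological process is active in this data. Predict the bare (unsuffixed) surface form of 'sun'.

[nemig]

'egg' shows [dʒ] ~ [g] at the end of the stem ([funadʒɛ] vs [funag]).
The stem 'moon' ([povigɛ], [povig]) shows [g] unchanged in both environments, so [g] cannot be basic with [dʒ] derived before the NEG suffix.
Therefore /dʒ/ is basic and [g] is derived by depalatalization (palato-alveolar /tʃ/ and /dʒ/ become [k] and [g] when no front vowel follows).
From [nemidʒɛ] the stem 'sun' is /nemidʒ/; when no front vowel follows this yields [nemig].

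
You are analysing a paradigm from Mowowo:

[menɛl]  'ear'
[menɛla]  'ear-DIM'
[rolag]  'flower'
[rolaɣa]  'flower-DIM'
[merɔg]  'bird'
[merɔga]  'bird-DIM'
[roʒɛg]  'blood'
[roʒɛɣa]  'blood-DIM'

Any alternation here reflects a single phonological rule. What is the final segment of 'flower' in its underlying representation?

'flower' shows [g] ~ [ɣ] at the end of the stem ([rolag] vs [rolaɣa]).
But 'bird' keeps [g] in both environments ([merɔg], [merɔga]), so there is no rule changing /g/ to [ɣ] before the DIM suffix.
Therefore /ɣ/ is basic and [g] is derived by word-final hardening (voiced fricatives become stops word-finally).

/ɣ/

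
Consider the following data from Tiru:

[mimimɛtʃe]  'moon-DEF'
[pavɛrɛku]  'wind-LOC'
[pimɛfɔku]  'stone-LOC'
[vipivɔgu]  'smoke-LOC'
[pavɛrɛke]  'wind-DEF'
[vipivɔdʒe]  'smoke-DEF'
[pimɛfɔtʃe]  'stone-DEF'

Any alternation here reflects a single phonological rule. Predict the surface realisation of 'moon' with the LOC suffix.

'stone' shows [k] ~ [tʃ] at the end of the stem ([pimɛfɔku] vs [pimɛfɔtʃe]).
If /k/ were underlying and a rule turned it into [tʃ] before the DEF suffix, 'wind' would also alternate; but it has [k] in both [pavɛrɛku] and [pavɛrɛke].
The underlying segment must be /tʃ/; palato-alveolar /tʃ/ and /dʒ/ become [k] and [g] when no front vowel follows, yielding [k] there.
The one attested form of 'moon', [mimimɛtʃe], shows underlying /mimimɛtʃ/. Applying the same rule when no front vowel follows gives [mimimɛku].

[mimimɛku]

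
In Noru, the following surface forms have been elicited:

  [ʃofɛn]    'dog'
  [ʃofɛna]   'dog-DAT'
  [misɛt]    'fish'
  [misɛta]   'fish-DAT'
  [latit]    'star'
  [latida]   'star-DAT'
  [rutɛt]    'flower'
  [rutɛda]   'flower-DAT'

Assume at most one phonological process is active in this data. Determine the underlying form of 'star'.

/latid/

The stem for 'star' ends in [t] in [latit] but [d] in [latida].
Compare 'fish', with invariant [t] in [misɛt] and [misɛta]: an analysis with underlying /t/ and a rule producing [d] before the DAT suffix would wrongly predict alternation here too.
The underlying segment must be /d/; voiced obstruents become voiceless word-finally, yielding [t] there.
So 'star' = /latid/.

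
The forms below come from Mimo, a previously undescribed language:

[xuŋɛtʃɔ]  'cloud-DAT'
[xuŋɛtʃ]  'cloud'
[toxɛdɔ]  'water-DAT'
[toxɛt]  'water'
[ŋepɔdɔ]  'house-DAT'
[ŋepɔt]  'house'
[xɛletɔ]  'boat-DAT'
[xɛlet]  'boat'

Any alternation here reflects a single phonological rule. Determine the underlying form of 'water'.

In [toxɛdɔ] and [toxɛt] the final segment of 'water' alternates: [d] ~ [t].
But 'boat' keeps [t] in both environments ([xɛletɔ], [xɛlet]), so there is no rule changing /t/ to [d] before the DAT suffix.
The underlying segment must be /d/; voiced obstruents become voiceless word-finally, yielding [t] there.
Hence 'water' is /toxɛd/ underlyingly.

/toxɛd/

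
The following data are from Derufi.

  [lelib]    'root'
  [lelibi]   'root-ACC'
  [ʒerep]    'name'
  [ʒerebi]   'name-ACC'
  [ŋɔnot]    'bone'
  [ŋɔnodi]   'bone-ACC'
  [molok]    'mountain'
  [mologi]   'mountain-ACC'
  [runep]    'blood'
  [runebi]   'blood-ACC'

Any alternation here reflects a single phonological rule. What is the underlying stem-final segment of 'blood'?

/p/

'blood' shows [p] ~ [b] at the end of the stem ([runep] vs [runebi]).
The stem 'root' ([lelib], [lelibi]) shows [b] unchanged in both environments, so [b] cannot be basic with [p] derived in isolation.
So /p/ is underlying, and a rule of intervocalic voicing — voiceless stops become voiced between vowels — gives [b].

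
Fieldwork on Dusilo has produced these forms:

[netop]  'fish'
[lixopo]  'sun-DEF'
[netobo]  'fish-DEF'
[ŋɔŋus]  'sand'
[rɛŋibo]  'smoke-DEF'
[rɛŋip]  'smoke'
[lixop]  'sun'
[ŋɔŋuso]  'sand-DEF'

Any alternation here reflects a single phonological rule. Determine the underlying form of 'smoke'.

The stem for 'smoke' ends in [p] in [rɛŋip] but [b] in [rɛŋibo].
Compare 'sun', with invariant [p] in [lixop] and [lixopo]: an analysis with underlying /p/ and a rule producing [b] before the DEF suffix would wrongly predict alternation here too.
Therefore /b/ is basic and [p] is derived by word-final obstruent devoicing (voiced obstruents become voiceless word-finally).

/rɛŋib/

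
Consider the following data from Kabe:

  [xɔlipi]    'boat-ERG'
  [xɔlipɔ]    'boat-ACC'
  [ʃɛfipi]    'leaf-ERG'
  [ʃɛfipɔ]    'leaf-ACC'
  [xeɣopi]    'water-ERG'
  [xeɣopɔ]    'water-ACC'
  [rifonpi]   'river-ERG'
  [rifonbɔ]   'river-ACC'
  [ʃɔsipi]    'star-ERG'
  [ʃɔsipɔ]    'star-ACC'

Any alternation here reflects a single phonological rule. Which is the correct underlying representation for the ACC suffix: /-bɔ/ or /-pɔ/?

/-bɔ/

The ACC suffix surfaces as [-bɔ] and [-pɔ], depending on the final segment of the stem.
The ERG suffix, which begins with [p], is invariant after every stem; so [p] is not altered by any rule here.
So the underlying form is /-bɔ/, and voiced stops become voiceless after a vowel.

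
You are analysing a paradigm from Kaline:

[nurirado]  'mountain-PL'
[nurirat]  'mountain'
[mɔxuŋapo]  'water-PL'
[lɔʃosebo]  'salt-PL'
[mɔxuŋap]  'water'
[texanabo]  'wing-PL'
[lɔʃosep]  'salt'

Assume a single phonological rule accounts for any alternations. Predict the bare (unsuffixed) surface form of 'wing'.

[texanap]

The stem for 'salt' ends in [b] in [lɔʃosebo] but [p] in [lɔʃosep].
But 'water' keeps [p] in both environments ([mɔxuŋapo], [mɔxuŋap]), so there is no rule changing /p/ to [b] before the PL suffix.
The underlying segment must be /b/; voiced obstruents become voiceless word-finally, yielding [p] there.
From [texanabo] the stem 'wing' is /texanab/; word-finally this yields [texanap].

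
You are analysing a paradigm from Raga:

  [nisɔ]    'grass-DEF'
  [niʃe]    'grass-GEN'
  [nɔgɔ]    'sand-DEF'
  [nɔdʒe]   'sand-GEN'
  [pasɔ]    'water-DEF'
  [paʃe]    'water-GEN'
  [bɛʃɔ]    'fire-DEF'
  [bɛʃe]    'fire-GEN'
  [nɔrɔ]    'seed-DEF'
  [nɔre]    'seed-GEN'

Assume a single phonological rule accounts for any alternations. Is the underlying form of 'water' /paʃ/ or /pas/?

/pas/

The stem for 'water' ends in [s] in [pasɔ] but [ʃ] in [paʃe].
If /ʃ/ were underlying and a rule turned it into [s] before the DEF suffix, 'fire' would also alternate; but it has [ʃ] in both [bɛʃɔ] and [bɛʃe].
So /s/ is underlying, and a rule of palatalization before a front vowel — /g/ and /s/ become palato-alveolar [dʒ] and [ʃ] before a front vowel — gives [ʃ].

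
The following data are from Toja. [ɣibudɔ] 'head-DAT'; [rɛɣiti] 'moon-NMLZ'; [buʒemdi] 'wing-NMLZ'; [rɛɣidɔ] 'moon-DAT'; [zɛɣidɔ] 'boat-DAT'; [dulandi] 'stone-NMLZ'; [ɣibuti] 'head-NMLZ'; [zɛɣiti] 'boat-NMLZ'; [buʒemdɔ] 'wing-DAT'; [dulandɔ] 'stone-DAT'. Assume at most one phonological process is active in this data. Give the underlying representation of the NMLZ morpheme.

/-ti/

The NMLZ suffix surfaces as [-di] and [-ti], depending on the final segment of the stem.
By contrast the DAT suffix keeps its initial [d] throughout — that segment must be underlying.
So the underlying form is /-ti/, and voiceless stops become voiced after a nasal.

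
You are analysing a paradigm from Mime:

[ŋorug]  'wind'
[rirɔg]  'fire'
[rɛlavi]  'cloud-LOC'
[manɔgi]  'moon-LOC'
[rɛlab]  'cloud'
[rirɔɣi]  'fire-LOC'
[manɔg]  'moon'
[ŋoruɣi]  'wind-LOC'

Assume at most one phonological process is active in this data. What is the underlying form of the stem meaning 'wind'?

The stem for 'wind' ends in [ɣ] in [ŋoruɣi] but [g] in [ŋorug].
But 'moon' keeps [g] in both environments ([manɔgi], [manɔg]), so there is no rule changing /g/ to [ɣ] before the LOC suffix.
Therefore /ɣ/ is basic and [g] is derived by word-final hardening (voiced fricatives become stops word-finally).

/ŋoruɣ/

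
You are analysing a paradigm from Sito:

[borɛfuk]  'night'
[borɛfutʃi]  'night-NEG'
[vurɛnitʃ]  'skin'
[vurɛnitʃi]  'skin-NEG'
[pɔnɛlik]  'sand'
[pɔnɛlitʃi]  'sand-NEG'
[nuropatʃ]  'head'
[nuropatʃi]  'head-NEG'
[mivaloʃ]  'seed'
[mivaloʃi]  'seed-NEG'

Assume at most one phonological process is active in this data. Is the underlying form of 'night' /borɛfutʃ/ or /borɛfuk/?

/borɛfuk/

The root 'night' surfaces as [borɛfuk] and [borɛfutʃi], with a stem-final [k] ~ [tʃ] alternation.
But 'skin' keeps [tʃ] in both environments ([vurɛnitʃ], [vurɛnitʃi]), so there is no rule changing /tʃ/ to [k] in isolation.
The alternation reflects palatalization before a front vowel: /k/ becomes palato-alveolar [tʃ] before a front vowel. /k/ is underlying.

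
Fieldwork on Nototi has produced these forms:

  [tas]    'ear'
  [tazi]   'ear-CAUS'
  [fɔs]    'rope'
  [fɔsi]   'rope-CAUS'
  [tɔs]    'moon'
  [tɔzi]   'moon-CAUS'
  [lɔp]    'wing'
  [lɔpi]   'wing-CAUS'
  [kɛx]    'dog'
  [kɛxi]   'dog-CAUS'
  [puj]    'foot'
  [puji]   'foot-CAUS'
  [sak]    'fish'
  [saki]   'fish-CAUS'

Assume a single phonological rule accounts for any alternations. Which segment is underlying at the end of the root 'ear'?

/z/

The stem for 'ear' ends in [s] in [tas] but [z] in [tazi].
But 'rope' keeps [s] in both environments ([fɔs], [fɔsi]), so there is no rule changing /s/ to [z] before the CAUS suffix.
The alternation reflects word-final obstruent devoicing: voiced obstruents become voiceless word-finally. /z/ is underlying.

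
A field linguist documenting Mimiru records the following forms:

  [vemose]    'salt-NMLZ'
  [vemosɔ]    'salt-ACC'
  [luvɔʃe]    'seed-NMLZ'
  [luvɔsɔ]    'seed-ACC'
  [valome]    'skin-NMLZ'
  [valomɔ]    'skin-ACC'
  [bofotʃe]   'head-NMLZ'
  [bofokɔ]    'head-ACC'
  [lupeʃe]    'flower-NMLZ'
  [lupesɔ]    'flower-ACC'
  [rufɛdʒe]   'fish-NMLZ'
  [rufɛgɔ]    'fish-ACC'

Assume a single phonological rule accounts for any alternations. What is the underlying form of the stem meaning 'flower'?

The stem for 'flower' ends in [ʃ] in [lupeʃe] but [s] in [lupesɔ].
Compare 'salt', with invariant [s] in [vemose] and [vemosɔ]: an analysis with underlying /s/ and a rule producing [ʃ] before the NMLZ suffix would wrongly predict alternation here too.
So /ʃ/ is underlying, and a rule of depalatalization — palato-alveolar /tʃ/, /dʒ/ and /ʃ/ become [k], [g] and [s] when no front vowel follows — gives [s].

/lupeʃ/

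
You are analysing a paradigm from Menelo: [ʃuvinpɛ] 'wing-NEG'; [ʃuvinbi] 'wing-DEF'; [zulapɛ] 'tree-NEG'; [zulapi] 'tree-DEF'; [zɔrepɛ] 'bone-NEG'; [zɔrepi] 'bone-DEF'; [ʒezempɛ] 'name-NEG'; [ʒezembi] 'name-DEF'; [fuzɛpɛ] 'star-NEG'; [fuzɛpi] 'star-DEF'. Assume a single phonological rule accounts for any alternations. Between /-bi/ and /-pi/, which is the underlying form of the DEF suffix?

/-bi/

The DEF morpheme has two allomorphs, [-bi] and [-pi].
The NEG suffix, which begins with [p], is invariant after every stem; so [p] is not altered by any rule here.
So the underlying form is /-bi/, and voiced stops become voiceless after a vowel.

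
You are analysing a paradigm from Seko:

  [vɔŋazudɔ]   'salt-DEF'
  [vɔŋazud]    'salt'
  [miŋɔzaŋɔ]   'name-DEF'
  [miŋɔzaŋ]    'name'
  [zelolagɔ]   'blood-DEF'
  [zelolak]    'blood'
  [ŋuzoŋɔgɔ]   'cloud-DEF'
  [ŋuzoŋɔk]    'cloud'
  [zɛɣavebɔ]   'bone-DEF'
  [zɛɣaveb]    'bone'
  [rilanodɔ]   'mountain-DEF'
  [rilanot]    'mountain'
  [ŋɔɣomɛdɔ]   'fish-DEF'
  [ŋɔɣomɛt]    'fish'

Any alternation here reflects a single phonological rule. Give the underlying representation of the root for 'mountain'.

/rilanot/

The root 'mountain' surfaces as [rilanodɔ] and [rilanot], with a stem-final [d] ~ [t] alternation.
If /d/ were underlying and a rule turned it into [t] in isolation, 'salt' would also alternate; but it has [d] in both [vɔŋazudɔ] and [vɔŋazud].
Therefore /t/ is basic and [d] is derived by intervocalic voicing (voiceless stops become voiced between vowels).
So 'mountain' = /rilanot/.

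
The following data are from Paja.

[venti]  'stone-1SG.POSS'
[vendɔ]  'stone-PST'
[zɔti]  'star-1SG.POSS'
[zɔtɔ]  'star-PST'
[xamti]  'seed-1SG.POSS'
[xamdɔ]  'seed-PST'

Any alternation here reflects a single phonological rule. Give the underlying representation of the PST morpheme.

/-dɔ/

The PST suffix surfaces as [-dɔ] and [-tɔ], depending on the final segment of the stem.
The 1SG.POSS suffix, which begins with [t], is invariant after every stem; so [t] is not altered by any rule here.
The PST suffix is therefore /-dɔ/ underlyingly, with post-vocalic devoicing: voiced stops become voiceless after a vowel.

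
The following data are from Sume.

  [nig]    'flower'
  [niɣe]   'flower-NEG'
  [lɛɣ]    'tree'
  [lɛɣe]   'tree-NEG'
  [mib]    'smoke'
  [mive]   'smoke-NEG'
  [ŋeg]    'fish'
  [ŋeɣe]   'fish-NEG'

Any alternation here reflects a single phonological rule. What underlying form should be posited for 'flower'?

The stem for 'flower' ends in [g] in [nig] but [ɣ] in [niɣe].
The stem 'tree' ([lɛɣ], [lɛɣe]) shows [ɣ] unchanged in both environments, so [ɣ] cannot be basic with [g] derived in isolation.
So /g/ is underlying, and a rule of intervocalic spirantization — voiced stops become fricatives between vowels — gives [ɣ].

/nig/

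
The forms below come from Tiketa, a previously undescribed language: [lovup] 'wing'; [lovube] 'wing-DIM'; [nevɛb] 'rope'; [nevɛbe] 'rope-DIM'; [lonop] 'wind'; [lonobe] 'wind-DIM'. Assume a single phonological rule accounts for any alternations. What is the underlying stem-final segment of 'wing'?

The stem for 'wing' ends in [p] in [lovup] but [b] in [lovube].
But 'rope' keeps [b] in both environments ([nevɛb], [nevɛbe]), so there is no rule changing /b/ to [p] in isolation.
The underlying segment must be /p/; voiceless stops become voiced between vowels, yielding [b] there.

/p/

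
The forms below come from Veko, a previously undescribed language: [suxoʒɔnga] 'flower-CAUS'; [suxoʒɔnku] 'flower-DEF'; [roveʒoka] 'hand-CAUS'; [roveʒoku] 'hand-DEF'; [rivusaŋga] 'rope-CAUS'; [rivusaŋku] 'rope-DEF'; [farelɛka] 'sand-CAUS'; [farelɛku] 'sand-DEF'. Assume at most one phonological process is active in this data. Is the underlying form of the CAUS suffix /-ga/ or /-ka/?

The CAUS suffix surfaces as [-ga] and [-ka], depending on the final segment of the stem.
By contrast the DEF suffix keeps its initial [k] throughout — that segment must be underlying.
The CAUS suffix is therefore /-ga/ underlyingly, with post-vocalic devoicing: voiced stops become voiceless after a vowel.

/-ga/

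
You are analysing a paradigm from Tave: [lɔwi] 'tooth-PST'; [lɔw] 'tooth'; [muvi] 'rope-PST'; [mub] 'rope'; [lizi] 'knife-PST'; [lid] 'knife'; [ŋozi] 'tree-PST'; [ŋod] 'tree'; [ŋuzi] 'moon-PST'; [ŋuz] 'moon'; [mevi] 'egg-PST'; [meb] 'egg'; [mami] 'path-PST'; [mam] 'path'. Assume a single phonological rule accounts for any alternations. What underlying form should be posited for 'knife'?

'knife' shows [z] ~ [d] at the end of the stem ([lizi] vs [lid]).
If /z/ were underlying and a rule turned it into [d] in isolation, 'moon' would also alternate; but it has [z] in both [ŋuzi] and [ŋuz].
The alternation reflects intervocalic spirantization: voiced stops become fricatives between vowels. /d/ is underlying.
The underlying form of 'knife' is therefore /lid/.

/lid/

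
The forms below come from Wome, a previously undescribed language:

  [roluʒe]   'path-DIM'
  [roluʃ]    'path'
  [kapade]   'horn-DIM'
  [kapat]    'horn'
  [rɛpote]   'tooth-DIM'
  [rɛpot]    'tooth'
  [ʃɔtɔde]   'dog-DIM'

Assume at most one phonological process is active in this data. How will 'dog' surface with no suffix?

The stem for 'horn' ends in [d] in [kapade] but [t] in [kapat].
If /t/ were underlying and a rule turned it into [d] before the DIM suffix, 'tooth' would also alternate; but it has [t] in both [rɛpote] and [rɛpot].
The alternation reflects word-final obstruent devoicing: voiced obstruents become voiceless word-finally. /d/ is underlying.
The one attested form of 'dog', [ʃɔtɔde], shows underlying /ʃɔtɔd/. Applying the same rule word-finally gives [ʃɔtɔt].

[ʃɔtɔt]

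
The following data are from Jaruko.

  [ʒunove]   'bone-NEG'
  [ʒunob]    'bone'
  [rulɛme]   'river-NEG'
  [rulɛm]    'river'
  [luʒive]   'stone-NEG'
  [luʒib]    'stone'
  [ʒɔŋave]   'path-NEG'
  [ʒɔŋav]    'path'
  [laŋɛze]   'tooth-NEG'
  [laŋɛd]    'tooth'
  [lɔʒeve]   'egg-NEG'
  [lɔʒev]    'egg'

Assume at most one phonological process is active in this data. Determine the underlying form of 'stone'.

/luʒib/

In [luʒive] and [luʒib] the final segment of 'stone' alternates: [v] ~ [b].
The stem 'path' ([ʒɔŋave], [ʒɔŋav]) shows [v] unchanged in both environments, so [v] cannot be basic with [b] derived in isolation.
Therefore /b/ is basic and [v] is derived by intervocalic spirantization (voiced stops become fricatives between vowels).
So 'stone' = /luʒib/.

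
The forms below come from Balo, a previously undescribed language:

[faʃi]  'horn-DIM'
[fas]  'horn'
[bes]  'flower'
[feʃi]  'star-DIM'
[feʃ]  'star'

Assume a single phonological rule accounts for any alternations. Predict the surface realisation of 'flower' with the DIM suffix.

In [faʃi] and [fas] the final segment of 'horn' alternates: [ʃ] ~ [s].
Compare 'star', with invariant [ʃ] in [feʃi] and [feʃ]: an analysis with underlying /ʃ/ and a rule producing [s] in isolation would wrongly predict alternation here too.
The underlying segment must be /s/; /s/ becomes palato-alveolar [ʃ] before a front vowel, yielding [ʃ] there.
The one attested form of 'flower', [bes], shows underlying /bes/. Applying the same rule before a front vowel gives [beʃi].

[beʃi]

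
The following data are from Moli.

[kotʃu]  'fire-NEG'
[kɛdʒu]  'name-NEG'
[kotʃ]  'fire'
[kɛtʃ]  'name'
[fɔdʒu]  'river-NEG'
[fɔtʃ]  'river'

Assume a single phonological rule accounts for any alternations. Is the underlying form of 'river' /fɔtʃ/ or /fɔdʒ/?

In [fɔtʃ] and [fɔdʒu] the final segment of 'river' alternates: [tʃ] ~ [dʒ].
If /tʃ/ were underlying and a rule turned it into [dʒ] before the NEG suffix, 'fire' would also alternate; but it has [tʃ] in both [kotʃ] and [kotʃu].
The underlying segment must be /dʒ/; voiced obstruents become voiceless word-finally, yielding [tʃ] there.

/fɔdʒ/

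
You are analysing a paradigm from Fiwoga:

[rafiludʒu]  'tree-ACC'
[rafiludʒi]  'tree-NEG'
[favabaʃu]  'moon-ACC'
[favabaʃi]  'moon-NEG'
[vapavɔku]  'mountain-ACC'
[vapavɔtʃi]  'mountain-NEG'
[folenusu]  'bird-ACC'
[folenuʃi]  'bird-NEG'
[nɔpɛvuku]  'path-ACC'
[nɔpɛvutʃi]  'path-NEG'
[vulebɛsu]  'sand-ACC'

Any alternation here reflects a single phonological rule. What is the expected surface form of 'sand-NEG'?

[vulebɛʃi]

The root 'bird' surfaces as [folenusu] and [folenuʃi], with a stem-final [s] ~ [ʃ] alternation.
But 'moon' keeps [ʃ] in both environments ([favabaʃu], [favabaʃi]), so there is no rule changing /ʃ/ to [s] before the ACC suffix.
The underlying segment must be /s/; /k/ and /s/ become palato-alveolar [tʃ] and [ʃ] before a front vowel, yielding [ʃ] there.
From [vulebɛsu] the stem 'sand' is /vulebɛs/; before a front vowel this yields [vulebɛʃi].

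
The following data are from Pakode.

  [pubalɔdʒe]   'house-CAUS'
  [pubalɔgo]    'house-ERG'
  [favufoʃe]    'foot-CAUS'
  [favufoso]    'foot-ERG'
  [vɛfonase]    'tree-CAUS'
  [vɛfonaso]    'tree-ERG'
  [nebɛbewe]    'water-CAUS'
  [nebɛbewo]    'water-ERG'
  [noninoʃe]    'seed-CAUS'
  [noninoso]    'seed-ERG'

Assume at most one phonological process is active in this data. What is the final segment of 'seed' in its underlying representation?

'seed' shows [ʃ] ~ [s] at the end of the stem ([noninoʃe] vs [noninoso]).
Compare 'tree', with invariant [s] in [vɛfonase] and [vɛfonaso]: an analysis with underlying /s/ and a rule producing [ʃ] before the CAUS suffix would wrongly predict alternation here too.
The alternation reflects depalatalization: palato-alveolar /dʒ/ and /ʃ/ become [g] and [s] when no front vowel follows. /ʃ/ is underlying.

/ʃ/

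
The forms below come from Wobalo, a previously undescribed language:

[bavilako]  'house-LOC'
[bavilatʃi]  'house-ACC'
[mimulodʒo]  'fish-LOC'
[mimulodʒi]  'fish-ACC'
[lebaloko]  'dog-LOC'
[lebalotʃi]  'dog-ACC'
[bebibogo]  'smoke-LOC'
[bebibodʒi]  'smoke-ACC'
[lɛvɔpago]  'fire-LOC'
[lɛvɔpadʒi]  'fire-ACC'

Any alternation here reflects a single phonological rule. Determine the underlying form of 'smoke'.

/bebibog/

The stem for 'smoke' ends in [g] in [bebibogo] but [dʒ] in [bebibodʒi].
If /dʒ/ were underlying and a rule turned it into [g] before the LOC suffix, 'fish' would also alternate; but it has [dʒ] in both [mimulodʒo] and [mimulodʒi].
So /g/ is underlying, and a rule of palatalization before a front vowel — /k/ and /g/ become palato-alveolar [tʃ] and [dʒ] before a front vowel — gives [dʒ].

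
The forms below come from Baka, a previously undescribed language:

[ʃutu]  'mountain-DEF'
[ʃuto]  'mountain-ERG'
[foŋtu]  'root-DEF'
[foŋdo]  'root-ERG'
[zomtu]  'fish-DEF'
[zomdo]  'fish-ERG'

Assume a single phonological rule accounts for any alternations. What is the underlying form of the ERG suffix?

The ERG suffix surfaces as [-do] and [-to], depending on the final segment of the stem.
By contrast the DEF suffix keeps its initial [t] throughout — that segment must be underlying.
The ERG suffix is therefore /-do/ underlyingly, with post-vocalic devoicing: voiced stops become voiceless after a vowel.

/-do/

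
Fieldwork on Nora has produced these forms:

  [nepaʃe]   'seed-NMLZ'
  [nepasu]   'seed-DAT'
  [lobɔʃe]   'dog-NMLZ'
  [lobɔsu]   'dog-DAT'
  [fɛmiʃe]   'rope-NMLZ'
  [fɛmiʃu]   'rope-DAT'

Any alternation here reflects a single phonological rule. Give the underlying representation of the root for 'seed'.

/nepas/

The root 'seed' surfaces as [nepaʃe] and [nepasu], with a stem-final [ʃ] ~ [s] alternation.
But 'rope' keeps [ʃ] in both environments ([fɛmiʃe], [fɛmiʃu]), so there is no rule changing /ʃ/ to [s] before the DAT suffix.
The alternation reflects palatalization before a front vowel: /s/ becomes palato-alveolar [ʃ] before a front vowel. /s/ is underlying.
The underlying form of 'seed' is therefore /nepas/.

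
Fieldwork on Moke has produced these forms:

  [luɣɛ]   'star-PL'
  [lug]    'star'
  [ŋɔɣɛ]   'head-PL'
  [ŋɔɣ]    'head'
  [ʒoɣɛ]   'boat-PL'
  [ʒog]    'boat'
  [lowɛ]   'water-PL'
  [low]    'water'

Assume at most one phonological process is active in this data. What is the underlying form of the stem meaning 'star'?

The root 'star' surfaces as [luɣɛ] and [lug], with a stem-final [ɣ] ~ [g] alternation.
Compare 'head', with invariant [ɣ] in [ŋɔɣɛ] and [ŋɔɣ]: an analysis with underlying /ɣ/ and a rule producing [g] in isolation would wrongly predict alternation here too.
The underlying segment must be /g/; voiced stops become fricatives between vowels, yielding [ɣ] there.
So 'star' = /lug/.

/lug/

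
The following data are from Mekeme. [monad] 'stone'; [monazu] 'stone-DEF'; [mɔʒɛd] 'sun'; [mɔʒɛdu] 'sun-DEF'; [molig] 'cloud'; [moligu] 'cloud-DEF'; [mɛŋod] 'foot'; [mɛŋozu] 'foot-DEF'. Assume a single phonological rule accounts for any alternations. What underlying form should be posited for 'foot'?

In [mɛŋod] and [mɛŋozu] the final segment of 'foot' alternates: [d] ~ [z].
Compare 'sun', with invariant [d] in [mɔʒɛd] and [mɔʒɛdu]: an analysis with underlying /d/ and a rule producing [z] before the DEF suffix would wrongly predict alternation here too.
The underlying segment must be /z/; voiced fricatives become stops word-finally, yielding [d] there.

/mɛŋoz/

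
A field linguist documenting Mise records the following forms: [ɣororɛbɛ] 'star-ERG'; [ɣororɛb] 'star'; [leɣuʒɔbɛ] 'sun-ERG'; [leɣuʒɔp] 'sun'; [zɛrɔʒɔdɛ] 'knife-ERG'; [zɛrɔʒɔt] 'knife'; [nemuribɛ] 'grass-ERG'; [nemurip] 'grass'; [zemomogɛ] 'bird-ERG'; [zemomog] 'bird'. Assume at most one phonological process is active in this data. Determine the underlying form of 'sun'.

'sun' shows [b] ~ [p] at the end of the stem ([leɣuʒɔbɛ] vs [leɣuʒɔp]).
The stem 'star' ([ɣororɛbɛ], [ɣororɛb]) shows [b] unchanged in both environments, so [b] cannot be basic with [p] derived in isolation.
The underlying segment must be /p/; voiceless stops become voiced between vowels, yielding [b] there.

/leɣuʒɔp/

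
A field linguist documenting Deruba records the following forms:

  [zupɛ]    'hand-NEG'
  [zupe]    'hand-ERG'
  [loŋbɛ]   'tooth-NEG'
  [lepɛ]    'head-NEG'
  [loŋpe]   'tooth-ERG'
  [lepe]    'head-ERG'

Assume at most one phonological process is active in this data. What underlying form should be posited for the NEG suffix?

/-bɛ/

The NEG suffix surfaces as [-bɛ] and [-pɛ], depending on the final segment of the stem.
The ERG suffix, which begins with [p], is invariant after every stem; so [p] is not altered by any rule here.
The NEG suffix is therefore /-bɛ/ underlyingly, with post-vocalic devoicing: voiced stops become voiceless after a vowel.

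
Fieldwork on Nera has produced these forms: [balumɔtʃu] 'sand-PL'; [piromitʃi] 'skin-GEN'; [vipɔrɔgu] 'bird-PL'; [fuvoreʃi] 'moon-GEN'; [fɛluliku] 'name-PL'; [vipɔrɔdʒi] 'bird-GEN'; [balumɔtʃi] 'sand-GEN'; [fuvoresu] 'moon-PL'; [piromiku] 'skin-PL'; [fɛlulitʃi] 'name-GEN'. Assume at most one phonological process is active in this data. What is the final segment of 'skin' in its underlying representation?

The stem for 'skin' ends in [k] in [piromiku] but [tʃ] in [piromitʃi].
But 'sand' keeps [tʃ] in both environments ([balumɔtʃu], [balumɔtʃi]), so there is no rule changing /tʃ/ to [k] before the PL suffix.
The alternation reflects palatalization before a front vowel: /k/, /g/ and /s/ become palato-alveolar [tʃ], [dʒ] and [ʃ] before a front vowel. /k/ is underlying.

/k/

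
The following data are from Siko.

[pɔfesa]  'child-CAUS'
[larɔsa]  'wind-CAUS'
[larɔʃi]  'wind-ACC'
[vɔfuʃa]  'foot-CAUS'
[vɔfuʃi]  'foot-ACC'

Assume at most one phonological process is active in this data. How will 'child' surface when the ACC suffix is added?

The root 'wind' surfaces as [larɔsa] and [larɔʃi], with a stem-final [s] ~ [ʃ] alternation.
The stem 'foot' ([vɔfuʃa], [vɔfuʃi]) shows [ʃ] unchanged in both environments, so [ʃ] cannot be basic with [s] derived before the CAUS suffix.
The alternation reflects palatalization before a front vowel: /s/ becomes palato-alveolar [ʃ] before a front vowel. /s/ is underlying.
From [pɔfesa] the stem 'child' is /pɔfes/; before a front vowel this yields [pɔfeʃi].

[pɔfeʃi]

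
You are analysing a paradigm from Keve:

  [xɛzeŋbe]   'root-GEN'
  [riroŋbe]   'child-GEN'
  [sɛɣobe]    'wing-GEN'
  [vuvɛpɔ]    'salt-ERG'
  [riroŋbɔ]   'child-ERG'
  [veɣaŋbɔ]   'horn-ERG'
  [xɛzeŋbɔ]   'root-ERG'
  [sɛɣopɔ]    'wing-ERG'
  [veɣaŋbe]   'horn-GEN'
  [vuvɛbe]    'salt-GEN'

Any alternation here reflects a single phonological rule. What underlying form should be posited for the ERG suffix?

The ERG morpheme has two allomorphs, [-bɔ] and [-pɔ].
The GEN suffix, which begins with [b], is invariant after every stem; so [b] is not altered by any rule here.
So the underlying form is /-pɔ/, and voiceless stops become voiced after a nasal.

/-pɔ/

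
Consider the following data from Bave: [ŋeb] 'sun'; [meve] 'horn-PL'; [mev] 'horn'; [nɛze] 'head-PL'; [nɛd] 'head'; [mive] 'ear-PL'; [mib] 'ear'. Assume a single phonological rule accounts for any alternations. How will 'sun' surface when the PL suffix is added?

[ŋeve]

The stem for 'ear' ends in [v] in [mive] but [b] in [mib].
But 'horn' keeps [v] in both environments ([meve], [mev]), so there is no rule changing /v/ to [b] in isolation.
The alternation reflects intervocalic spirantization: voiced stops become fricatives between vowels. /b/ is underlying.
From [ŋeb] the stem 'sun' is /ŋeb/; between vowels this yields [ŋeve].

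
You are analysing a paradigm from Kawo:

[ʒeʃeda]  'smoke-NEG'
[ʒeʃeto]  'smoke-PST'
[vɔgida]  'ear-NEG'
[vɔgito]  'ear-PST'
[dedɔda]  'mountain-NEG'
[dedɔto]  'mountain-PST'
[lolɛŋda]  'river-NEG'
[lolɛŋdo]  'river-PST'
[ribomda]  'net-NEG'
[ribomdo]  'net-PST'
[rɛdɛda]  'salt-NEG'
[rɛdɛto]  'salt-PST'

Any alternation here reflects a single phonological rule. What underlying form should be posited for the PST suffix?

/-to/

The PST suffix surfaces as [-do] and [-to], depending on the final segment of the stem.
By contrast the NEG suffix keeps its initial [d] throughout — that segment must be underlying.
So the underlying form is /-to/, and voiceless stops become voiced after a nasal.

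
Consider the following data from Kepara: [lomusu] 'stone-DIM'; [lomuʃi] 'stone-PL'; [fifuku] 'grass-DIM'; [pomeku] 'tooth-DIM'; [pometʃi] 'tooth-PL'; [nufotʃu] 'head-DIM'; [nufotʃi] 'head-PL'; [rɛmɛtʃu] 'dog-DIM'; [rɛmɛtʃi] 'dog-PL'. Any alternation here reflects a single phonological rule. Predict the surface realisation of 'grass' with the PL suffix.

[fifutʃi]

'tooth' shows [k] ~ [tʃ] at the end of the stem ([pomeku] vs [pometʃi]).
But 'dog' keeps [tʃ] in both environments ([rɛmɛtʃu], [rɛmɛtʃi]), so there is no rule changing /tʃ/ to [k] before the DIM suffix.
So /k/ is underlying, and a rule of palatalization before a front vowel — /k/ and /s/ become palato-alveolar [tʃ] and [ʃ] before a front vowel — gives [tʃ].
From [fifuku] the stem 'grass' is /fifuk/; before a front vowel this yields [fifutʃi].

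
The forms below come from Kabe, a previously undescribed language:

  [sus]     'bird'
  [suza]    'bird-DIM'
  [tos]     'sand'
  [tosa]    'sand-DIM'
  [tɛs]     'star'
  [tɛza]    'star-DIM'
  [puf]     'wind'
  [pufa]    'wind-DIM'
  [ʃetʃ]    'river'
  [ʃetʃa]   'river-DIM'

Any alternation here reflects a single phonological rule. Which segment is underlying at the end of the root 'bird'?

The root 'bird' surfaces as [sus] and [suza], with a stem-final [s] ~ [z] alternation.
The stem 'sand' ([tos], [tosa]) shows [s] unchanged in both environments, so [s] cannot be basic with [z] derived before the DIM suffix.
The underlying segment must be /z/; voiced obstruents become voiceless word-finally, yielding [s] there.

/z/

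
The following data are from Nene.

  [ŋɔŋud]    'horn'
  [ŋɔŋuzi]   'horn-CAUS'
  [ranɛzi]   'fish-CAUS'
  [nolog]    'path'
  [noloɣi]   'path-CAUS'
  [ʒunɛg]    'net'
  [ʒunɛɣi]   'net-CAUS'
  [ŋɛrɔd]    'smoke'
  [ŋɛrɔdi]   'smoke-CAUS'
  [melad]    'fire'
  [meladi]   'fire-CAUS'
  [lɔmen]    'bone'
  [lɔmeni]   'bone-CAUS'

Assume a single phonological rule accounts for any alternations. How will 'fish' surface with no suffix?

In [ŋɔŋud] and [ŋɔŋuzi] the final segment of 'horn' alternates: [d] ~ [z].
The stem 'fire' ([melad], [meladi]) shows [d] unchanged in both environments, so [d] cannot be basic with [z] derived before the CAUS suffix.
Therefore /z/ is basic and [d] is derived by word-final hardening (voiced fricatives become stops word-finally).
The one attested form of 'fish', [ranɛzi], shows underlying /ranɛz/. Applying the same rule word-finally gives [ranɛd].

[ranɛd]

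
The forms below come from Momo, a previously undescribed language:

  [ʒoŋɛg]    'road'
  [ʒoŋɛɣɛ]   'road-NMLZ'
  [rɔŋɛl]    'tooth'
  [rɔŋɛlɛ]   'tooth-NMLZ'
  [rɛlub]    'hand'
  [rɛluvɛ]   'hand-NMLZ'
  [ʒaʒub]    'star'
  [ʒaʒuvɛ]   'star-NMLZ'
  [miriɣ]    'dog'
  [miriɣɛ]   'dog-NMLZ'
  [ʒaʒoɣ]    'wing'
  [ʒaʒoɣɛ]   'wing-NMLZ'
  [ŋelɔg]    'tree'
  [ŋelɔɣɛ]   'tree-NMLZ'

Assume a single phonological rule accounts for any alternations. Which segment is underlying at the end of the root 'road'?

/g/

In [ʒoŋɛg] and [ʒoŋɛɣɛ] the final segment of 'road' alternates: [g] ~ [ɣ].
Compare 'dog', with invariant [ɣ] in [miriɣ] and [miriɣɛ]: an analysis with underlying /ɣ/ and a rule producing [g] in isolation would wrongly predict alternation here too.
So /g/ is underlying, and a rule of intervocalic spirantization — voiced stops become fricatives between vowels — gives [ɣ].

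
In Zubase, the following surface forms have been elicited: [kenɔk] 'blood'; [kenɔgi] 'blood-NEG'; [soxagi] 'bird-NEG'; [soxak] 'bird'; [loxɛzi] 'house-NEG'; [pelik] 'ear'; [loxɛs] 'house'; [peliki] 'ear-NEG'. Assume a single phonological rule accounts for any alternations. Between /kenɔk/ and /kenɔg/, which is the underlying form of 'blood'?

/kenɔg/

In [kenɔgi] and [kenɔk] the final segment of 'blood' alternates: [g] ~ [k].
The stem 'ear' ([peliki], [pelik]) shows [k] unchanged in both environments, so [k] cannot be basic with [g] derived before the NEG suffix.
So /g/ is underlying, and a rule of word-final obstruent devoicing — voiced obstruents become voiceless word-finally — gives [k].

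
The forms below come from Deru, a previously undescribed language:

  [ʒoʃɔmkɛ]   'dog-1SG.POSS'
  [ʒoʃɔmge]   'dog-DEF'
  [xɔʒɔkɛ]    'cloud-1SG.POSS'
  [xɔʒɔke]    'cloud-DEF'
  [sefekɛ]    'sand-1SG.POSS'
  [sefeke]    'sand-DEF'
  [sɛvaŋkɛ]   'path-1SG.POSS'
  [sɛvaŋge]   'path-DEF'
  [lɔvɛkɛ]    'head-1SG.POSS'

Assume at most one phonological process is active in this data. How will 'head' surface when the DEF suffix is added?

The DEF morpheme has two allomorphs, [-ge] and [-ke].
By contrast the 1SG.POSS suffix keeps its initial [k] throughout — that segment must be underlying.
So the underlying form is /-ge/, and voiced stops become voiceless after a vowel.
After 'head', which ends in a vowel, the suffix surfaces as [-ke], giving [lɔvɛke].

[lɔvɛke]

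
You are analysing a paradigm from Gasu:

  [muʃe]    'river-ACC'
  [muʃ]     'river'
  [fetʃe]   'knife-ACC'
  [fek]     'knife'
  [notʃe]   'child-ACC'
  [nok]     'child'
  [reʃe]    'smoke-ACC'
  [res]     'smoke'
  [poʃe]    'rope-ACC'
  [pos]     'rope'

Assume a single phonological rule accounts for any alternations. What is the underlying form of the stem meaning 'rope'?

The stem for 'rope' ends in [ʃ] in [poʃe] but [s] in [pos].
But 'river' keeps [ʃ] in both environments ([muʃe], [muʃ]), so there is no rule changing /ʃ/ to [s] in isolation.
So /s/ is underlying, and a rule of palatalization before a front vowel — /k/ and /s/ become palato-alveolar [tʃ] and [ʃ] before a front vowel — gives [ʃ].
Hence 'rope' is /pos/ underlyingly.

/pos/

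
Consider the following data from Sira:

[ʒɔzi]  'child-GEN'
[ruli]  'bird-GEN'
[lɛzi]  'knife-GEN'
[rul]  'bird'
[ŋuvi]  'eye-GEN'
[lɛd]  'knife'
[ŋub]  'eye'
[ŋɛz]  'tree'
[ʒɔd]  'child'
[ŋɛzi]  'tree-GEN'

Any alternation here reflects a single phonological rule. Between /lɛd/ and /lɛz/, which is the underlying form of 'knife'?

The stem for 'knife' ends in [z] in [lɛzi] but [d] in [lɛd].
The stem 'tree' ([ŋɛzi], [ŋɛz]) shows [z] unchanged in both environments, so [z] cannot be basic with [d] derived in isolation.
So /d/ is underlying, and a rule of intervocalic spirantization — voiced stops become fricatives between vowels — gives [z].

/lɛd/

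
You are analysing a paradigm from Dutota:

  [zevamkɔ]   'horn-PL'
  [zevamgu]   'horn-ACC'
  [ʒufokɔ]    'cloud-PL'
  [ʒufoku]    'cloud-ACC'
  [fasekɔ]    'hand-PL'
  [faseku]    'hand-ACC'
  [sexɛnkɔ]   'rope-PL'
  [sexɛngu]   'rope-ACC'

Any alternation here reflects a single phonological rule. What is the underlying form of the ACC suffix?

/-gu/

The ACC suffix surfaces as [-gu] and [-ku], depending on the final segment of the stem.
The PL suffix, which begins with [k], is invariant after every stem; so [k] is not altered by any rule here.
The ACC suffix is therefore /-gu/ underlyingly, with post-vocalic devoicing: voiced stops become voiceless after a vowel.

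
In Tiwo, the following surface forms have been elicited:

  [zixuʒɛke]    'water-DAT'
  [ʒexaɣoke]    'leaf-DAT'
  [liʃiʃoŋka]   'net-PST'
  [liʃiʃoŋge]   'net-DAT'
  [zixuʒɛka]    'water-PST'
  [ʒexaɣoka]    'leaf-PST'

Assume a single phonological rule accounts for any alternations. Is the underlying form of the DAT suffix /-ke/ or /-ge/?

/-ge/

The DAT suffix surfaces as [-ge] and [-ke], depending on the final segment of the stem.
The PST suffix, which begins with [k], is invariant after every stem; so [k] is not altered by any rule here.
The DAT suffix is therefore /-ge/ underlyingly, with post-vocalic devoicing: voiced stops become voiceless after a vowel.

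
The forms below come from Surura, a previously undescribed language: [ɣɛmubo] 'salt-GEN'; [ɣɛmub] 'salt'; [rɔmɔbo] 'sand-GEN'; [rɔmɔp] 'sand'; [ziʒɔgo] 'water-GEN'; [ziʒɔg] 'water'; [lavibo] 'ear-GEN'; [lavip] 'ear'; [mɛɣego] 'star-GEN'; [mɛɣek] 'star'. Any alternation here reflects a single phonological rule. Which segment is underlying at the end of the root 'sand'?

The stem for 'sand' ends in [b] in [rɔmɔbo] but [p] in [rɔmɔp].
If /b/ were underlying and a rule turned it into [p] in isolation, 'salt' would also alternate; but it has [b] in both [ɣɛmubo] and [ɣɛmub].
The underlying segment must be /p/; voiceless stops become voiced between vowels, yielding [b] there.

/p/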